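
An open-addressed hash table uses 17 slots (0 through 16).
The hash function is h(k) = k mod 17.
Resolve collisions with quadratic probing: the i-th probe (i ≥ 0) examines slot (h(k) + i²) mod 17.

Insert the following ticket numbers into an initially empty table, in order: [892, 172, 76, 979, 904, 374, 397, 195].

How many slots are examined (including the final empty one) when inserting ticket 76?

892 hashes to 8; slot 8 is free -> place at 8.
172 hashes to 2; slot 2 is free -> place at 2.
76 hashes to 8; 8 taken -> place at 9.
979 hashes to 10; slot 10 is free -> place at 10.
904 hashes to 3; slot 3 is free -> place at 3.
374 hashes to 0; slot 0 is free -> place at 0.
397 hashes to 6; slot 6 is free -> place at 6.
195 hashes to 8; 8,9 taken -> place at 12.
Table: [374, —, 172, 904, —, —, 397, —, 892, 76, 979, —, 195, —, —, —, —]

2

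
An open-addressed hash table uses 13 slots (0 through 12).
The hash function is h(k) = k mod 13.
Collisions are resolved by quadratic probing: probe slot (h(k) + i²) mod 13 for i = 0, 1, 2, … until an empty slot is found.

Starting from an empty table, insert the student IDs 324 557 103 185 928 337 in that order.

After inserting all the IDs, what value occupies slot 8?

337

324 hashes to 12; slot 12 is free → place at 12.
557 hashes to 11; slot 11 is free → place at 11.
103 hashes to 12; 12 taken → place at 0.
185 hashes to 3; slot 3 is free → place at 3.
928 hashes to 5; slot 5 is free → place at 5.
337 hashes to 12; 12,0,3 taken → place at 8.
Table: [103, —, —, 185, —, 928, —, —, 337, —, —, 557, 324]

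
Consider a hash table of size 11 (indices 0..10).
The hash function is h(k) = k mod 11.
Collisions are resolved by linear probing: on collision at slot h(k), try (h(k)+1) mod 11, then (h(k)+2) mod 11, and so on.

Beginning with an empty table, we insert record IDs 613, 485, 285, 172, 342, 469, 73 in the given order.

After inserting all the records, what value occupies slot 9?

Insert 613: h=8, slot 8 empty → index 8.
Insert 485: h=1, slot 1 empty → index 1.
Insert 285: h=10, slot 10 empty → index 10.
Insert 172: h=7, slot 7 empty → index 7.
Insert 342: h=1, slot 1 occupied → index 2.
Insert 469: h=7, slots 7,8 occupied → index 9.
Insert 73: h=7, slots 7,8,9,10 occupied → index 0.
Table: [73, 485, 342, ∅, ∅, ∅, ∅, 172, 613, 469, 285]

469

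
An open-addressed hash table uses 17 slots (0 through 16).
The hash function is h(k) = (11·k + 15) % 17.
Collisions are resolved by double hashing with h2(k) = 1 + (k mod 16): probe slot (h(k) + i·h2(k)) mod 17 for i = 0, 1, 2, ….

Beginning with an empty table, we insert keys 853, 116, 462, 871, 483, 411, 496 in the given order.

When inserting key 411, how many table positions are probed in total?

2

853: h=14 => slot 14
116: h=16 => slot 16
462: h=14, h2=15, probe 14,12 => slot 12
871: h=8 => slot 8
483: h=7 => slot 7
411: h=14, h2=12, probe 14,9 => slot 9
496: h=14, h2=1, probe 14,15 => slot 15
Table: [—, —, —, —, —, —, —, 483, 871, 411, —, —, 462, —, 853, 496, 116]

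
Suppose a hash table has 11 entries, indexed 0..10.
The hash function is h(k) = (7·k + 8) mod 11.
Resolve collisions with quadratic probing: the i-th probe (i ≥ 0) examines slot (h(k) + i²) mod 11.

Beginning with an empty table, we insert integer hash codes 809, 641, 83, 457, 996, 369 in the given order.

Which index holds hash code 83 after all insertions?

809 hashes to 6; slot 6 is free => place at 6.
641 hashes to 7; slot 7 is free => place at 7.
83 hashes to 6; 6,7 taken => place at 10.
457 hashes to 6; 6,7,10 taken => place at 4.
996 hashes to 6; 6,7,10,4 taken => place at 0.
369 hashes to 6; 6,7,10,4,0 taken => place at 9.
Table: [996, -, -, -, 457, -, 809, 641, -, 369, 83]

10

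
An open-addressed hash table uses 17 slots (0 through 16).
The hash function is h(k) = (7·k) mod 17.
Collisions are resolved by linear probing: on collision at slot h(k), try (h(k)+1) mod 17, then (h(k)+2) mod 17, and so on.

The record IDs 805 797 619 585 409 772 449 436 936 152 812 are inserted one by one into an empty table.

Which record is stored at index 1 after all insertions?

449

805: h=8 → slot 8
797: h=3 → slot 3
619: h=15 → slot 15
585: h=15, probe 15,16 → slot 16
409: h=7 → slot 7
772: h=15, probe 15,16,0 → slot 0
449: h=15, probe 15,16,0,1 → slot 1
436: h=9 → slot 9
936: h=7, probe 7,8,9,10 → slot 10
152: h=10, probe 10,11 → slot 11
812: h=6 → slot 6
Table: [772, 449, —, 797, —, —, 812, 409, 805, 436, 936, 152, —, —, —, 619, 585]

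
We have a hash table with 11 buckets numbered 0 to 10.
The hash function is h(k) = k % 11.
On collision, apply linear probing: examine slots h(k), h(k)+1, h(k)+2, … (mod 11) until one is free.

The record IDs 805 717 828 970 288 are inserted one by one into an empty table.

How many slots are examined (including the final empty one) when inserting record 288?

5

Insert 805: h=2, slot 2 empty => index 2.
Insert 717: h=2, slot 2 occupied => index 3.
Insert 828: h=3, slot 3 occupied => index 4.
Insert 970: h=2, slots 2,3,4 occupied => index 5.
Insert 288: h=2, slots 2,3,4,5 occupied => index 6.
Table: [-, -, 805, 717, 828, 970, 288, -, -, -, -]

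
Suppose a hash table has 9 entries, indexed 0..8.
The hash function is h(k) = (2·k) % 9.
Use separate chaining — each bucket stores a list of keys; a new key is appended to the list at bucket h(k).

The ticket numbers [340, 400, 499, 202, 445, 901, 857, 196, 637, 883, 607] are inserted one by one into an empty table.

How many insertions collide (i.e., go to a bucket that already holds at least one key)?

7

340 → bucket 5
400 → bucket 8
499 → bucket 8 (collision)
202 → bucket 8 (collision)
445 → bucket 8 (collision)
901 → bucket 2
857 → bucket 4
196 → bucket 5 (collision)
637 → bucket 5 (collision)
883 → bucket 2 (collision)
607 → bucket 8 (collision)
Final buckets:
0: .
1: .
2: 901 -> 883
3: .
4: 857
5: 340 -> 196 -> 637
6: .
7: .
8: 400 -> 499 -> 202 -> 445 -> 607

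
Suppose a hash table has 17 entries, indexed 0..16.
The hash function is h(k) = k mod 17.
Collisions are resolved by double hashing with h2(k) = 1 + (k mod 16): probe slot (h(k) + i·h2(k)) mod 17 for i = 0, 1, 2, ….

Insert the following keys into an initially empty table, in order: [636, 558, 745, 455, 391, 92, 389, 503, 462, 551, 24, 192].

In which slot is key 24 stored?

636: h=7 -> slot 7
558: h=14 -> slot 14
745: h=14, h2=10, probe 14,7,0 -> slot 0
455: h=13 -> slot 13
391: h=0, h2=8, probe 0,8 -> slot 8
92: h=7, h2=13, probe 7,3 -> slot 3
389: h=15 -> slot 15
503: h=10 -> slot 10
462: h=3, h2=15, probe 3,1 -> slot 1
551: h=7, h2=8, probe 7,15,6 -> slot 6
24: h=7, h2=9, probe 7,16 -> slot 16
192: h=5 -> slot 5
Table: [745, 462, —, 92, —, 192, 551, 636, 391, —, 503, —, —, 455, 558, 389, 24]

16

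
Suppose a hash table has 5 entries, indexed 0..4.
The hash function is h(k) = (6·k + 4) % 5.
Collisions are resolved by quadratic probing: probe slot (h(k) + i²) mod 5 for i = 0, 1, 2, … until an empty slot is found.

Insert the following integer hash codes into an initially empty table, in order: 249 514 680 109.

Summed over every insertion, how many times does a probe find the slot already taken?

249: h=3 -> slot 3
514: h=3, probe 3,4 -> slot 4
680: h=4, probe 4,0 -> slot 0
109: h=3, probe 3,4,2 -> slot 2
Table: [680, _, 109, 249, 514]

4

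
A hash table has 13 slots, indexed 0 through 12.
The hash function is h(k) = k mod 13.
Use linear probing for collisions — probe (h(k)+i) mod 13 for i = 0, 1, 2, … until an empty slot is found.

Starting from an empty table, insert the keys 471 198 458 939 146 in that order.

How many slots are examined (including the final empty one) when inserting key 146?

471 hashes to 3; slot 3 is free → place at 3.
198 hashes to 3; 3 taken → place at 4.
458 hashes to 3; 3,4 taken → place at 5.
939 hashes to 3; 3,4,5 taken → place at 6.
146 hashes to 3; 3,4,5,6 taken → place at 7.
Table: [—, —, —, 471, 198, 458, 939, 146, —, —, —, —, —]

5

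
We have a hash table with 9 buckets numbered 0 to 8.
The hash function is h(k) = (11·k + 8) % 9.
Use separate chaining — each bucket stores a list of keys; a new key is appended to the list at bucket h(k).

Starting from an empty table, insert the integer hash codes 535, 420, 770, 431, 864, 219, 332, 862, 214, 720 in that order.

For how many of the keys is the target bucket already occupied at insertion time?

3

Insert 535: h=7, bucket 7 empty -> new chain.
Insert 420: h=2, bucket 2 empty -> new chain.
Insert 770: h=0, bucket 0 empty -> new chain.
Insert 431: h=6, bucket 6 empty -> new chain.
Insert 864: h=8, bucket 8 empty -> new chain.
Insert 219: h=5, bucket 5 empty -> new chain.
Insert 332: h=6, bucket 6 nonempty -> append to chain.
Insert 862: h=4, bucket 4 empty -> new chain.
Insert 214: h=4, bucket 4 nonempty -> append to chain.
Insert 720: h=8, bucket 8 nonempty -> append to chain.
Final buckets:
0: 770
1: _
2: 420
3: _
4: 862 -> 214
5: 219
6: 431 -> 332
7: 535
8: 864 -> 720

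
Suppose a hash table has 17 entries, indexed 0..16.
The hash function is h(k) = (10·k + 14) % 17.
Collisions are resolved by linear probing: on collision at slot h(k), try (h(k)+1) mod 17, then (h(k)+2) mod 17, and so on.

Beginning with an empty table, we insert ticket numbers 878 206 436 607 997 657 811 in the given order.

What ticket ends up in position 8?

878 hashes to 5; slot 5 is free => place at 5.
206 hashes to 0; slot 0 is free => place at 0.
436 hashes to 5; 5 taken => place at 6.
607 hashes to 15; slot 15 is free => place at 15.
997 hashes to 5; 5,6 taken => place at 7.
657 hashes to 5; 5,6,7 taken => place at 8.
811 hashes to 15; 15 taken => place at 16.
Table: [206, -, -, -, -, 878, 436, 997, 657, -, -, -, -, -, -, 607, 811]

657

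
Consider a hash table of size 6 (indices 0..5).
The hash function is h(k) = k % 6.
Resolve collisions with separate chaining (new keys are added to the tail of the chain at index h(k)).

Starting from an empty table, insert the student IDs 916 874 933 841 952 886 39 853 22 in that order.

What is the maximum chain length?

916 → bucket 4
874 → bucket 4 (collision)
933 → bucket 3
841 → bucket 1
952 → bucket 4 (collision)
886 → bucket 4 (collision)
39 → bucket 3 (collision)
853 → bucket 1 (collision)
22 → bucket 4 (collision)
Final buckets:
0: _
1: 841 -> 853
2: _
3: 933 -> 39
4: 916 -> 874 -> 952 -> 886 -> 22
5: _

5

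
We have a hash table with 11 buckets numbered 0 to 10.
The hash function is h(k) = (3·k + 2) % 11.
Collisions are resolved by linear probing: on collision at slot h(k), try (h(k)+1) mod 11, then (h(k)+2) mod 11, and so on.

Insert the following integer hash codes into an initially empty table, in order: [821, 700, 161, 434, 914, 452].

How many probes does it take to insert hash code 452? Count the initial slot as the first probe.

3

821 hashes to 1; slot 1 is free -> place at 1.
700 hashes to 1; 1 taken -> place at 2.
161 hashes to 1; 1,2 taken -> place at 3.
434 hashes to 6; slot 6 is free -> place at 6.
914 hashes to 5; slot 5 is free -> place at 5.
452 hashes to 5; 5,6 taken -> place at 7.
Table: [_, 821, 700, 161, _, 914, 434, 452, _, _, _]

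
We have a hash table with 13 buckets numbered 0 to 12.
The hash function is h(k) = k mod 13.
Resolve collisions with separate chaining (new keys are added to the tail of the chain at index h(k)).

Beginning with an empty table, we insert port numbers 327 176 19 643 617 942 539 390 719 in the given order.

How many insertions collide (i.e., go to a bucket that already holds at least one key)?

Insert 327: h=2, bucket 2 empty -> new chain.
Insert 176: h=7, bucket 7 empty -> new chain.
Insert 19: h=6, bucket 6 empty -> new chain.
Insert 643: h=6, bucket 6 nonempty -> append to chain.
Insert 617: h=6, bucket 6 nonempty -> append to chain.
Insert 942: h=6, bucket 6 nonempty -> append to chain.
Insert 539: h=6, bucket 6 nonempty -> append to chain.
Insert 390: h=0, bucket 0 empty -> new chain.
Insert 719: h=4, bucket 4 empty -> new chain.
Final buckets:
0: 390
1: -
2: 327
3: -
4: 719
5: -
6: 19 -> 643 -> 617 -> 942 -> 539
7: 176
8: -
9: -
10: -
11: -
12: -

4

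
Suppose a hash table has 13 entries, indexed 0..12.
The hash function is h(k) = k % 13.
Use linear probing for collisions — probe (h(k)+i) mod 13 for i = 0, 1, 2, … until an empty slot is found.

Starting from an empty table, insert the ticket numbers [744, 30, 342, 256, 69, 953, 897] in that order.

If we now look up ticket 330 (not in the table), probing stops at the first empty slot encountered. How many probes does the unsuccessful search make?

4

744: h=3 => slot 3
30: h=4 => slot 4
342: h=4, probe 4,5 => slot 5
256: h=9 => slot 9
69: h=4, probe 4,5,6 => slot 6
953: h=4, probe 4,5,6,7 => slot 7
897: h=0 => slot 0
Table: [897, ., ., 744, 30, 342, 69, 953, ., 256, ., ., .]
Lookup 330: h=5, probe 5,6,7,8 → slot 8 empty, not found.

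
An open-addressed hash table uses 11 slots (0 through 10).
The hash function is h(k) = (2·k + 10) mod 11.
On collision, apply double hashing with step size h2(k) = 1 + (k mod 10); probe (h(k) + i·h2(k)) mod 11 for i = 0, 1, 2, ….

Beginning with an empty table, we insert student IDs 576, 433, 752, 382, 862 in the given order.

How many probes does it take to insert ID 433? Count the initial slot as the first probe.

576: h=7 -> slot 7
433: h=7, h2=4, probe 7,0 -> slot 0
752: h=7, h2=3, probe 7,10 -> slot 10
382: h=4 -> slot 4
862: h=7, h2=3, probe 7,10,2 -> slot 2
Table: [433, ., 862, ., 382, ., ., 576, ., ., 752]

2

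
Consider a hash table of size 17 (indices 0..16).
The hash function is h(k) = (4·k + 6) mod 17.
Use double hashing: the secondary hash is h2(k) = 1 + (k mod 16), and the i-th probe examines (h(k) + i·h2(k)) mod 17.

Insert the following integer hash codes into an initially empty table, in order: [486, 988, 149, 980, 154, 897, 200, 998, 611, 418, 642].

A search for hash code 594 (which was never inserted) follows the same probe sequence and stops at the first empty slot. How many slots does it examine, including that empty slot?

2

486: h=12 => slot 12
988: h=14 => slot 14
149: h=7 => slot 7
980: h=16 => slot 16
154: h=10 => slot 10
897: h=7, h2=2, probe 7,9 => slot 9
200: h=7, h2=9, probe 7,16,8 => slot 8
998: h=3 => slot 3
611: h=2 => slot 2
418: h=12, h2=3, probe 12,15 => slot 15
642: h=7, h2=3, probe 7,10,13 => slot 13
Table: [., ., 611, 998, ., ., ., 149, 200, 897, 154, ., 486, 642, 988, 418, 980]
Lookup 594: h=2, h2=3, probe 2,5 → slot 5 empty, not found.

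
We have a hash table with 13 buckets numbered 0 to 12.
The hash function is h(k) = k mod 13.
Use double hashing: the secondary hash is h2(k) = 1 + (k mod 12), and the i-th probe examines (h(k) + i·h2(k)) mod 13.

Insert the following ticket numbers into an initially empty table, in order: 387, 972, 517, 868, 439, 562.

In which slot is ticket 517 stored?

387: h=10 -> slot 10
972: h=10, h2=1, probe 10,11 -> slot 11
517: h=10, h2=2, probe 10,12 -> slot 12
868: h=10, h2=5, probe 10,2 -> slot 2
439: h=10, h2=8, probe 10,5 -> slot 5
562: h=3 -> slot 3
Table: [-, -, 868, 562, -, 439, -, -, -, -, 387, 972, 517]

12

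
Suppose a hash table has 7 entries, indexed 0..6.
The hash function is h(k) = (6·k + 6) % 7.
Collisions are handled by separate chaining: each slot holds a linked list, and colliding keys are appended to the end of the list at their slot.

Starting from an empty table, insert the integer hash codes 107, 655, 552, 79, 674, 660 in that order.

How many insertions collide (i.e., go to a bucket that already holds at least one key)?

Insert 107: h=4, bucket 4 empty → new chain.
Insert 655: h=2, bucket 2 empty → new chain.
Insert 552: h=0, bucket 0 empty → new chain.
Insert 79: h=4, bucket 4 nonempty → append to chain.
Insert 674: h=4, bucket 4 nonempty → append to chain.
Insert 660: h=4, bucket 4 nonempty → append to chain.
Final buckets:
0: 552
1: —
2: 655
3: —
4: 107 -> 79 -> 674 -> 660
5: —
6: —

3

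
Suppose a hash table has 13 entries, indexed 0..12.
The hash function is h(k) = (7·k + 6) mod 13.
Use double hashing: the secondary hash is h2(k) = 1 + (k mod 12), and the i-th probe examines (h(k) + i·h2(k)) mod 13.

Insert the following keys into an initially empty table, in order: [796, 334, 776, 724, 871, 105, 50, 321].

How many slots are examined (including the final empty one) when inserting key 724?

796 hashes to 1; slot 1 is free -> place at 1.
334 hashes to 4; slot 4 is free -> place at 4.
776 hashes to 4, h2=9; 4 taken -> place at 0.
724 hashes to 4, h2=5; 4 taken -> place at 9.
871 hashes to 6; slot 6 is free -> place at 6.
105 hashes to 0, h2=10; 0 taken -> place at 10.
50 hashes to 5; slot 5 is free -> place at 5.
321 hashes to 4, h2=10; 4,1 taken -> place at 11.
Table: [776, 796, ∅, ∅, 334, 50, 871, ∅, ∅, 724, 105, 321, ∅]

2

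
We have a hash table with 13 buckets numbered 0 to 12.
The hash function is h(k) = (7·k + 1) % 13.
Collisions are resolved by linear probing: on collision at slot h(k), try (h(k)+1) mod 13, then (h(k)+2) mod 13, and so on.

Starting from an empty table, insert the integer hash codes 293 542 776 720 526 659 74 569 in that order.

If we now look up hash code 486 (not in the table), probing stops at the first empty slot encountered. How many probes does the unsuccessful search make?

7

293 hashes to 11; slot 11 is free -> place at 11.
542 hashes to 12; slot 12 is free -> place at 12.
776 hashes to 12; 12 taken -> place at 0.
720 hashes to 10; slot 10 is free -> place at 10.
526 hashes to 4; slot 4 is free -> place at 4.
659 hashes to 12; 12,0 taken -> place at 1.
74 hashes to 12; 12,0,1 taken -> place at 2.
569 hashes to 6; slot 6 is free -> place at 6.
Table: [776, 659, 74, ., 526, ., 569, ., ., ., 720, 293, 542]
Lookup 486: h=10, probe 10,11,12,0,1,2,3 → slot 3 empty, not found.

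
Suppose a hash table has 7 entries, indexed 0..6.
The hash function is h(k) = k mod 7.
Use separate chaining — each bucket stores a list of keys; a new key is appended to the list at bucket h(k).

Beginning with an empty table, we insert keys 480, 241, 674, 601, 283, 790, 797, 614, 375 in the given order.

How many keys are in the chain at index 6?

3

480 -> bucket 4
241 -> bucket 3
674 -> bucket 2
601 -> bucket 6
283 -> bucket 3 (collision)
790 -> bucket 6 (collision)
797 -> bucket 6 (collision)
614 -> bucket 5
375 -> bucket 4 (collision)
Final buckets:
0: ∅
1: ∅
2: 674
3: 241 -> 283
4: 480 -> 375
5: 614
6: 601 -> 790 -> 797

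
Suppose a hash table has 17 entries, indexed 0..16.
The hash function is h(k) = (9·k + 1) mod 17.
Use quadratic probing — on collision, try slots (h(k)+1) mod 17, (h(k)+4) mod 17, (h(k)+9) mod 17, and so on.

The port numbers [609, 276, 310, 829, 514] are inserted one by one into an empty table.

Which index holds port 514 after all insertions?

609 hashes to 8; slot 8 is free => place at 8.
276 hashes to 3; slot 3 is free => place at 3.
310 hashes to 3; 3 taken => place at 4.
829 hashes to 16; slot 16 is free => place at 16.
514 hashes to 3; 3,4 taken => place at 7.
Table: [∅, ∅, ∅, 276, 310, ∅, ∅, 514, 609, ∅, ∅, ∅, ∅, ∅, ∅, ∅, 829]

7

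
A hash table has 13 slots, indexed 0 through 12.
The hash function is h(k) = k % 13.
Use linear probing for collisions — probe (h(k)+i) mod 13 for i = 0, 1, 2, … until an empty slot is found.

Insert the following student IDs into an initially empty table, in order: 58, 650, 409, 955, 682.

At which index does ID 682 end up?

58: h=6 -> slot 6
650: h=0 -> slot 0
409: h=6, probe 6,7 -> slot 7
955: h=6, probe 6,7,8 -> slot 8
682: h=6, probe 6,7,8,9 -> slot 9
Table: [650, -, -, -, -, -, 58, 409, 955, 682, -, -, -]

9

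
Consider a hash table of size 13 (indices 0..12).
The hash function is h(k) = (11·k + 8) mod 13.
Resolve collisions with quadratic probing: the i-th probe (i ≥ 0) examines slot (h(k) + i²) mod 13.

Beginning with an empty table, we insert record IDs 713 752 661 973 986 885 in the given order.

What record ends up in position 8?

973

713 hashes to 12; slot 12 is free -> place at 12.
752 hashes to 12; 12 taken -> place at 0.
661 hashes to 12; 12,0 taken -> place at 3.
973 hashes to 12; 12,0,3 taken -> place at 8.
986 hashes to 12; 12,0,3,8 taken -> place at 2.
885 hashes to 6; slot 6 is free -> place at 6.
Table: [752, ∅, 986, 661, ∅, ∅, 885, ∅, 973, ∅, ∅, ∅, 713]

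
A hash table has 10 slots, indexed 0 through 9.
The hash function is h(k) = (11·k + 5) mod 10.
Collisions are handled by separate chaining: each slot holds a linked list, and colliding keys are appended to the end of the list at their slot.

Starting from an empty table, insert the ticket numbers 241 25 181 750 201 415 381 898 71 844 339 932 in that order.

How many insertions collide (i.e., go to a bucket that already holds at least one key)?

5

Insert 241: h=6, bucket 6 empty → new chain.
Insert 25: h=0, bucket 0 empty → new chain.
Insert 181: h=6, bucket 6 nonempty → append to chain.
Insert 750: h=5, bucket 5 empty → new chain.
Insert 201: h=6, bucket 6 nonempty → append to chain.
Insert 415: h=0, bucket 0 nonempty → append to chain.
Insert 381: h=6, bucket 6 nonempty → append to chain.
Insert 898: h=3, bucket 3 empty → new chain.
Insert 71: h=6, bucket 6 nonempty → append to chain.
Insert 844: h=9, bucket 9 empty → new chain.
Insert 339: h=4, bucket 4 empty → new chain.
Insert 932: h=7, bucket 7 empty → new chain.
Final buckets:
0: 25 -> 415
1: -
2: -
3: 898
4: 339
5: 750
6: 241 -> 181 -> 201 -> 381 -> 71
7: 932
8: -
9: 844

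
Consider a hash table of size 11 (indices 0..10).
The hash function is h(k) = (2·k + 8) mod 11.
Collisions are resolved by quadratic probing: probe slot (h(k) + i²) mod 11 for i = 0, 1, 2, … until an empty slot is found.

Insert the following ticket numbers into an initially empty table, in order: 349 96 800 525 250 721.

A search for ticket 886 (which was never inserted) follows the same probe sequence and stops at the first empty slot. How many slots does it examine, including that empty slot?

349: h=2 → slot 2
96: h=2, probe 2,3 → slot 3
800: h=2, probe 2,3,6 → slot 6
525: h=2, probe 2,3,6,0 → slot 0
250: h=2, probe 2,3,6,0,7 → slot 7
721: h=9 → slot 9
Table: [525, —, 349, 96, —, —, 800, 250, —, 721, —]
Lookup 886: h=9, probe 9,10 → slot 10 empty, not found.

2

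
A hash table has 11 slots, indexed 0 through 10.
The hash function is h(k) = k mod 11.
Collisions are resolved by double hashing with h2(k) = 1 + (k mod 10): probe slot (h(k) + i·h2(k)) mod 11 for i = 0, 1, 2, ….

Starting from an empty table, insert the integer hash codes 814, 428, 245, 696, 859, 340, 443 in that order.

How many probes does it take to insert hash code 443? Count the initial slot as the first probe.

2

814 hashes to 0; slot 0 is free -> place at 0.
428 hashes to 10; slot 10 is free -> place at 10.
245 hashes to 3; slot 3 is free -> place at 3.
696 hashes to 3, h2=7; 3,10 taken -> place at 6.
859 hashes to 1; slot 1 is free -> place at 1.
340 hashes to 10, h2=1; 10,0,1 taken -> place at 2.
443 hashes to 3, h2=4; 3 taken -> place at 7.
Table: [814, 859, 340, 245, —, —, 696, 443, —, —, 428]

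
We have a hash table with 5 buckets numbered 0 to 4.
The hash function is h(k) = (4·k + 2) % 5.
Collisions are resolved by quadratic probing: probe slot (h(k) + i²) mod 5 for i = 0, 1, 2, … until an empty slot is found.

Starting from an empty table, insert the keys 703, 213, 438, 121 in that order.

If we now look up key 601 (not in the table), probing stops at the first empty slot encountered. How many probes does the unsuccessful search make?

Insert 703: h=4, slot 4 empty -> index 4.
Insert 213: h=4, slot 4 occupied -> index 0.
Insert 438: h=4, slots 4,0 occupied -> index 3.
Insert 121: h=1, slot 1 empty -> index 1.
Table: [213, 121, -, 438, 703]
Lookup 601: h=1, probe 1,2 → slot 2 empty, not found.

2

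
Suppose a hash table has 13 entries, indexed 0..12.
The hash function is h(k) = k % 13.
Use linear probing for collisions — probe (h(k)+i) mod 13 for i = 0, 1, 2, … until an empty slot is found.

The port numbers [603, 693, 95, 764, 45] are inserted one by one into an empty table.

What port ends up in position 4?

693

603 hashes to 5; slot 5 is free -> place at 5.
693 hashes to 4; slot 4 is free -> place at 4.
95 hashes to 4; 4,5 taken -> place at 6.
764 hashes to 10; slot 10 is free -> place at 10.
45 hashes to 6; 6 taken -> place at 7.
Table: [., ., ., ., 693, 603, 95, 45, ., ., 764, ., .]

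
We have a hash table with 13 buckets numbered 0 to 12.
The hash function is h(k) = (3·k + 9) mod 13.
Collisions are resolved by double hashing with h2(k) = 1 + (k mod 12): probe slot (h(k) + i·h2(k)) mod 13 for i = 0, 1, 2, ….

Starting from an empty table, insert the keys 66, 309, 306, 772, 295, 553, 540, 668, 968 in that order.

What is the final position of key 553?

6

66: h=12 -> slot 12
309: h=0 -> slot 0
306: h=4 -> slot 4
772: h=11 -> slot 11
295: h=10 -> slot 10
553: h=4, h2=2, probe 4,6 -> slot 6
540: h=4, h2=1, probe 4,5 -> slot 5
668: h=11, h2=9, probe 11,7 -> slot 7
968: h=1 -> slot 1
Table: [309, 968, ∅, ∅, 306, 540, 553, 668, ∅, ∅, 295, 772, 66]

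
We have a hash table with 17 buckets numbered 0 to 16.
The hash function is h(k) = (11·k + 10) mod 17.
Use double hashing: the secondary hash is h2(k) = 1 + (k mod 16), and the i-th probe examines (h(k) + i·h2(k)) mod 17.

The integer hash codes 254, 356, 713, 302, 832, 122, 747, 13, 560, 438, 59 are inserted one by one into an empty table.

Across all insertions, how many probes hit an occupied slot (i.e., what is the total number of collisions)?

11

254 hashes to 16; slot 16 is free → place at 16.
356 hashes to 16, h2=5; 16 taken → place at 4.
713 hashes to 16, h2=10; 16 taken → place at 9.
302 hashes to 0; slot 0 is free → place at 0.
832 hashes to 16, h2=1; 16,0 taken → place at 1.
122 hashes to 9, h2=11; 9 taken → place at 3.
747 hashes to 16, h2=12; 16 taken → place at 11.
13 hashes to 0, h2=14; 0 taken → place at 14.
560 hashes to 16, h2=1; 16,0,1 taken → place at 2.
438 hashes to 0, h2=7; 0 taken → place at 7.
59 hashes to 13; slot 13 is free → place at 13.
Table: [302, 832, 560, 122, 356, _, _, 438, _, 713, _, 747, _, 59, 13, _, 254]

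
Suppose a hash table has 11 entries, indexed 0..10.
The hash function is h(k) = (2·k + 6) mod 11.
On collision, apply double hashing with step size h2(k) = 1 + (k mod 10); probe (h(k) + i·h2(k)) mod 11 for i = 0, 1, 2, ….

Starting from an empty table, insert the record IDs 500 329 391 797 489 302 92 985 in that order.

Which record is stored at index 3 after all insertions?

500 hashes to 5; slot 5 is free → place at 5.
329 hashes to 4; slot 4 is free → place at 4.
391 hashes to 7; slot 7 is free → place at 7.
797 hashes to 5, h2=8; 5 taken → place at 2.
489 hashes to 5, h2=10; 5,4 taken → place at 3.
302 hashes to 5, h2=3; 5 taken → place at 8.
92 hashes to 3, h2=3; 3 taken → place at 6.
985 hashes to 7, h2=6; 7,2,8,3 taken → place at 9.
Table: [∅, ∅, 797, 489, 329, 500, 92, 391, 302, 985, ∅]

489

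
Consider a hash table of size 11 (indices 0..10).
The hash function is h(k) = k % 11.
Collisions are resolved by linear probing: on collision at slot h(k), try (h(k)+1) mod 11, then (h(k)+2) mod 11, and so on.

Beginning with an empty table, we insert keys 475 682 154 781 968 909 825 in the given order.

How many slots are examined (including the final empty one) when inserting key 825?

475 hashes to 2; slot 2 is free -> place at 2.
682 hashes to 0; slot 0 is free -> place at 0.
154 hashes to 0; 0 taken -> place at 1.
781 hashes to 0; 0,1,2 taken -> place at 3.
968 hashes to 0; 0,1,2,3 taken -> place at 4.
909 hashes to 7; slot 7 is free -> place at 7.
825 hashes to 0; 0,1,2,3,4 taken -> place at 5.
Table: [682, 154, 475, 781, 968, 825, -, 909, -, -, -]

6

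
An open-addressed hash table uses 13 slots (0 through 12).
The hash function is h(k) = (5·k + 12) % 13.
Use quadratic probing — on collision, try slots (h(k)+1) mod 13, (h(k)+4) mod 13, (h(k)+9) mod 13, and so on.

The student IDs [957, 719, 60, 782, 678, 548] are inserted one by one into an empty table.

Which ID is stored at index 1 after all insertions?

957: h=0 -> slot 0
719: h=6 -> slot 6
60: h=0, probe 0,1 -> slot 1
782: h=9 -> slot 9
678: h=9, probe 9,10 -> slot 10
548: h=9, probe 9,10,0,5 -> slot 5
Table: [957, 60, -, -, -, 548, 719, -, -, 782, 678, -, -]

60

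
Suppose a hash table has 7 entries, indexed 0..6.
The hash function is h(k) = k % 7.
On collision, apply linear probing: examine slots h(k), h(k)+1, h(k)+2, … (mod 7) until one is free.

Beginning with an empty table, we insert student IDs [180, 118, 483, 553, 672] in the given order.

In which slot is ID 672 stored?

2

180 hashes to 5; slot 5 is free -> place at 5.
118 hashes to 6; slot 6 is free -> place at 6.
483 hashes to 0; slot 0 is free -> place at 0.
553 hashes to 0; 0 taken -> place at 1.
672 hashes to 0; 0,1 taken -> place at 2.
Table: [483, 553, 672, -, -, 180, 118]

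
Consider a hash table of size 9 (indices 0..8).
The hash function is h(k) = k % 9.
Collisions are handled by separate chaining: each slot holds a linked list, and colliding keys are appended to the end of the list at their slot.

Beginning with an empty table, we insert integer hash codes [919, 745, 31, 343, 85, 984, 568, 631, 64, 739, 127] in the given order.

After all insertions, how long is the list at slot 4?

919 → bucket 1
745 → bucket 7
31 → bucket 4
343 → bucket 1 (collision)
85 → bucket 4 (collision)
984 → bucket 3
568 → bucket 1 (collision)
631 → bucket 1 (collision)
64 → bucket 1 (collision)
739 → bucket 1 (collision)
127 → bucket 1 (collision)
Final buckets:
0: .
1: 919 -> 343 -> 568 -> 631 -> 64 -> 739 -> 127
2: .
3: 984
4: 31 -> 85
5: .
6: .
7: 745
8: .

2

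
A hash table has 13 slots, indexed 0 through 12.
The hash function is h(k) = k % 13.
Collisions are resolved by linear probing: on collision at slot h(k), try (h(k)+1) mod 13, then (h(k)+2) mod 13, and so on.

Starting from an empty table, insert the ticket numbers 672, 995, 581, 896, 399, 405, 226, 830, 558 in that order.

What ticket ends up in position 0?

830

Insert 672: h=9, slot 9 empty => index 9.
Insert 995: h=7, slot 7 empty => index 7.
Insert 581: h=9, slot 9 occupied => index 10.
Insert 896: h=12, slot 12 empty => index 12.
Insert 399: h=9, slots 9,10 occupied => index 11.
Insert 405: h=2, slot 2 empty => index 2.
Insert 226: h=5, slot 5 empty => index 5.
Insert 830: h=11, slots 11,12 occupied => index 0.
Insert 558: h=12, slots 12,0 occupied => index 1.
Table: [830, 558, 405, ∅, ∅, 226, ∅, 995, ∅, 672, 581, 399, 896]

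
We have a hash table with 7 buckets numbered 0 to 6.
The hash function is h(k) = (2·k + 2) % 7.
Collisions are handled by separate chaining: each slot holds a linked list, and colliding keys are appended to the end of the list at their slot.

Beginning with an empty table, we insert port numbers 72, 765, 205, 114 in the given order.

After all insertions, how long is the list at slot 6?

Insert 72: h=6, bucket 6 empty → new chain.
Insert 765: h=6, bucket 6 nonempty → append to chain.
Insert 205: h=6, bucket 6 nonempty → append to chain.
Insert 114: h=6, bucket 6 nonempty → append to chain.
Final buckets:
0: _
1: _
2: _
3: _
4: _
5: _
6: 72 -> 765 -> 205 -> 114

4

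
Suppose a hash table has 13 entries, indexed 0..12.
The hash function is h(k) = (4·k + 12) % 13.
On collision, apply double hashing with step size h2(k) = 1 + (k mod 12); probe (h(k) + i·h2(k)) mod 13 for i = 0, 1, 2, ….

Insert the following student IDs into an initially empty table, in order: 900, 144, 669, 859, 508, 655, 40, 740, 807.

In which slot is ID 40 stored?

0

900 hashes to 11; slot 11 is free => place at 11.
144 hashes to 3; slot 3 is free => place at 3.
669 hashes to 10; slot 10 is free => place at 10.
859 hashes to 3, h2=8; 3,11 taken => place at 6.
508 hashes to 3, h2=5; 3 taken => place at 8.
655 hashes to 6, h2=8; 6 taken => place at 1.
40 hashes to 3, h2=5; 3,8 taken => place at 0.
740 hashes to 8, h2=9; 8 taken => place at 4.
807 hashes to 3, h2=4; 3 taken => place at 7.
Table: [40, 655, -, 144, 740, -, 859, 807, 508, -, 669, 900, -]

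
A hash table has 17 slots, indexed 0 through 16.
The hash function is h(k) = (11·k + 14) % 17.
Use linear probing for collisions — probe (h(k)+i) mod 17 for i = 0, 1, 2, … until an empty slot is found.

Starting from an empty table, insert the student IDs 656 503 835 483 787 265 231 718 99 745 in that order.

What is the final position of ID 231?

9

656 hashes to 5; slot 5 is free → place at 5.
503 hashes to 5; 5 taken → place at 6.
835 hashes to 2; slot 2 is free → place at 2.
483 hashes to 6; 6 taken → place at 7.
787 hashes to 1; slot 1 is free → place at 1.
265 hashes to 5; 5,6,7 taken → place at 8.
231 hashes to 5; 5,6,7,8 taken → place at 9.
718 hashes to 7; 7,8,9 taken → place at 10.
99 hashes to 15; slot 15 is free → place at 15.
745 hashes to 15; 15 taken → place at 16.
Table: [∅, 787, 835, ∅, ∅, 656, 503, 483, 265, 231, 718, ∅, ∅, ∅, ∅, 99, 745]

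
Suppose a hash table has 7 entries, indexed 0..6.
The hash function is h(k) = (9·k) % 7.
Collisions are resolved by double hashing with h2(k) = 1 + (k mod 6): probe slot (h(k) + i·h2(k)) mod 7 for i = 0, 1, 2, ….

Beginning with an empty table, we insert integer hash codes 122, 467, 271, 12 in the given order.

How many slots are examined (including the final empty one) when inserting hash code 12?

Insert 122: h=6, slot 6 empty => index 6.
Insert 467: h=3, slot 3 empty => index 3.
Insert 271: h=3, h2=2, slot 3 occupied => index 5.
Insert 12: h=3, h2=1, slot 3 occupied => index 4.
Table: [., ., ., 467, 12, 271, 122]

2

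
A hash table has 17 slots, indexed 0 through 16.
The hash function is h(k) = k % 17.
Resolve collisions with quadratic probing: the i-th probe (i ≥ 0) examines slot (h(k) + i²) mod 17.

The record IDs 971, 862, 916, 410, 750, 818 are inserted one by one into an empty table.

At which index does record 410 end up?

3

971 hashes to 2; slot 2 is free => place at 2.
862 hashes to 12; slot 12 is free => place at 12.
916 hashes to 15; slot 15 is free => place at 15.
410 hashes to 2; 2 taken => place at 3.
750 hashes to 2; 2,3 taken => place at 6.
818 hashes to 2; 2,3,6 taken => place at 11.
Table: [_, _, 971, 410, _, _, 750, _, _, _, _, 818, 862, _, _, 916, _]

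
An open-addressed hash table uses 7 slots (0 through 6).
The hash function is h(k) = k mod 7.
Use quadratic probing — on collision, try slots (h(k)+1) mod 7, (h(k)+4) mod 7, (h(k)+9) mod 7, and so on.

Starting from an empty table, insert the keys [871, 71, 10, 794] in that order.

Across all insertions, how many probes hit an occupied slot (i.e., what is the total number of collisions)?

871 hashes to 3; slot 3 is free => place at 3.
71 hashes to 1; slot 1 is free => place at 1.
10 hashes to 3; 3 taken => place at 4.
794 hashes to 3; 3,4 taken => place at 0.
Table: [794, 71, ., 871, 10, ., .]

3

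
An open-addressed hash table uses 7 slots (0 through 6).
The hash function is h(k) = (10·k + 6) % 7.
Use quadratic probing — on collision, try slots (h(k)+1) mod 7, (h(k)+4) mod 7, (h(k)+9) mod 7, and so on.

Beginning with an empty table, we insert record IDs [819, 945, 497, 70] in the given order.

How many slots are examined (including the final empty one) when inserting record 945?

2

819 hashes to 6; slot 6 is free -> place at 6.
945 hashes to 6; 6 taken -> place at 0.
497 hashes to 6; 6,0 taken -> place at 3.
70 hashes to 6; 6,0,3 taken -> place at 1.
Table: [945, 70, ∅, 497, ∅, ∅, 819]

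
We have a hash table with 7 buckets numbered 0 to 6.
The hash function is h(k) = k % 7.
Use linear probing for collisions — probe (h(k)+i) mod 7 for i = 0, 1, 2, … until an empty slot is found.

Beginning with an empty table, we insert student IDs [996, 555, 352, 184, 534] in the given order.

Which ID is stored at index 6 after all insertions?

534

996: h=2 → slot 2
555: h=2, probe 2,3 → slot 3
352: h=2, probe 2,3,4 → slot 4
184: h=2, probe 2,3,4,5 → slot 5
534: h=2, probe 2,3,4,5,6 → slot 6
Table: [∅, ∅, 996, 555, 352, 184, 534]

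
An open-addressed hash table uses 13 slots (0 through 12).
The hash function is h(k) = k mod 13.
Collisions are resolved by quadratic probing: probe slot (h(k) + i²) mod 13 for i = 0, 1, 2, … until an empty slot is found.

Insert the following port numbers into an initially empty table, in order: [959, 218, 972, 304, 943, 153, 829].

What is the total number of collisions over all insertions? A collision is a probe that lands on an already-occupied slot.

959 hashes to 10; slot 10 is free => place at 10.
218 hashes to 10; 10 taken => place at 11.
972 hashes to 10; 10,11 taken => place at 1.
304 hashes to 5; slot 5 is free => place at 5.
943 hashes to 7; slot 7 is free => place at 7.
153 hashes to 10; 10,11,1 taken => place at 6.
829 hashes to 10; 10,11,1,6 taken => place at 0.
Table: [829, 972, -, -, -, 304, 153, 943, -, -, 959, 218, -]

10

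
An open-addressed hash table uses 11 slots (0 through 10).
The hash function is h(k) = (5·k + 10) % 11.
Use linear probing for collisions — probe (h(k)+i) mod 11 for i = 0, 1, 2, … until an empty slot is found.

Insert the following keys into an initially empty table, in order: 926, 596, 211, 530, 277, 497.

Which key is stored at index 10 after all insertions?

596

Insert 926: h=9, slot 9 empty -> index 9.
Insert 596: h=9, slot 9 occupied -> index 10.
Insert 211: h=9, slots 9,10 occupied -> index 0.
Insert 530: h=9, slots 9,10,0 occupied -> index 1.
Insert 277: h=9, slots 9,10,0,1 occupied -> index 2.
Insert 497: h=9, slots 9,10,0,1,2 occupied -> index 3.
Table: [211, 530, 277, 497, —, —, —, —, —, 926, 596]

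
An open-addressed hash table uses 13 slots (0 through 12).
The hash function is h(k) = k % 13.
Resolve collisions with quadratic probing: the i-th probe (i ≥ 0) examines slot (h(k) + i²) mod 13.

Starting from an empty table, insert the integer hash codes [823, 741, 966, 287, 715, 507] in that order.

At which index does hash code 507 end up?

Insert 823: h=4, slot 4 empty => index 4.
Insert 741: h=0, slot 0 empty => index 0.
Insert 966: h=4, slot 4 occupied => index 5.
Insert 287: h=1, slot 1 empty => index 1.
Insert 715: h=0, slots 0,1,4 occupied => index 9.
Insert 507: h=0, slots 0,1,4,9 occupied => index 3.
Table: [741, 287, -, 507, 823, 966, -, -, -, 715, -, -, -]

3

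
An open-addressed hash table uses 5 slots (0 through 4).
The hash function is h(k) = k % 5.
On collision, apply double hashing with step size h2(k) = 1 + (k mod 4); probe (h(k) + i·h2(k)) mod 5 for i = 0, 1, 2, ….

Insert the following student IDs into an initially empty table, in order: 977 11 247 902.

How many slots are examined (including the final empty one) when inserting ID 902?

977: h=2 → slot 2
11: h=1 → slot 1
247: h=2, h2=4, probe 2,1,0 → slot 0
902: h=2, h2=3, probe 2,0,3 → slot 3
Table: [247, 11, 977, 902, -]

3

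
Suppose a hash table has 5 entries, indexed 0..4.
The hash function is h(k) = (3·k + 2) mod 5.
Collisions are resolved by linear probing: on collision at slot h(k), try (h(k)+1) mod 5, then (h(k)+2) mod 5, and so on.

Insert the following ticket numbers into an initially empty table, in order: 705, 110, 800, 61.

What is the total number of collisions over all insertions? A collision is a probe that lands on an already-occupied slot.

Insert 705: h=2, slot 2 empty => index 2.
Insert 110: h=2, slot 2 occupied => index 3.
Insert 800: h=2, slots 2,3 occupied => index 4.
Insert 61: h=0, slot 0 empty => index 0.
Table: [61, ∅, 705, 110, 800]

3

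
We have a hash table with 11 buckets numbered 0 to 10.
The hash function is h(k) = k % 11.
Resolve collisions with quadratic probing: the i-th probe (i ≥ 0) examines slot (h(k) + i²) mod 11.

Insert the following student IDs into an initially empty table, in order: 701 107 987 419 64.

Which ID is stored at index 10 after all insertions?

64

701: h=8 -> slot 8
107: h=8, probe 8,9 -> slot 9
987: h=8, probe 8,9,1 -> slot 1
419: h=1, probe 1,2 -> slot 2
64: h=9, probe 9,10 -> slot 10
Table: [—, 987, 419, —, —, —, —, —, 701, 107, 64]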